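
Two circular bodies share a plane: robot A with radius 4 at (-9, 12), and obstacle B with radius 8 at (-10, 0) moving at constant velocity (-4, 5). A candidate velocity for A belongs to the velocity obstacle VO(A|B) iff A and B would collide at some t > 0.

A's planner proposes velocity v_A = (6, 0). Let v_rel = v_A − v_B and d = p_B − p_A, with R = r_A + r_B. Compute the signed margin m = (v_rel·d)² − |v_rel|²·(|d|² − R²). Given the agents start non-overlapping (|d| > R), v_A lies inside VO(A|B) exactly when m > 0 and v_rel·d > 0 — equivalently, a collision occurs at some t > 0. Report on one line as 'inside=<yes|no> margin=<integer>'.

d = (-1, -12),  |d|² = 145;  R = 4+8 = 12,  c = 145−12² = 1
v_rel = (10, -5),  |v_rel|² = 125;  v_rel·d = (10)·(-1) + (-5)·(-12) = 50
125·t² − 100·t + 1 = 0  ⇒  m = 50² − 125·1 = 2375
m = 2375 > 0,  v_rel·d = 50 > 0  ⇒  inside

inside=yes margin=2375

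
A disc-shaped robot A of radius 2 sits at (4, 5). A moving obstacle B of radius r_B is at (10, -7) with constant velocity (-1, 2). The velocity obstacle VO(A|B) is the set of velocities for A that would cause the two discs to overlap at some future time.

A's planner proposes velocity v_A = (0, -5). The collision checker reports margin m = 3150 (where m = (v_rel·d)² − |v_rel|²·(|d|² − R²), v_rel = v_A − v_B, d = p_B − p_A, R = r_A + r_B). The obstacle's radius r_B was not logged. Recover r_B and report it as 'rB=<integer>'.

m = 3150
d = (6, -12);  v_rel = (1, -7),  |v_rel|² = 50
v_rel×d = (1)·(-12) − (-7)·(6) = 30
since m = R²·50 − 30²:  R² = (900 + 3150) / 50 = 81
R = √81 = 9  ⇒  r_B = 9 − 2 = 7

rB=7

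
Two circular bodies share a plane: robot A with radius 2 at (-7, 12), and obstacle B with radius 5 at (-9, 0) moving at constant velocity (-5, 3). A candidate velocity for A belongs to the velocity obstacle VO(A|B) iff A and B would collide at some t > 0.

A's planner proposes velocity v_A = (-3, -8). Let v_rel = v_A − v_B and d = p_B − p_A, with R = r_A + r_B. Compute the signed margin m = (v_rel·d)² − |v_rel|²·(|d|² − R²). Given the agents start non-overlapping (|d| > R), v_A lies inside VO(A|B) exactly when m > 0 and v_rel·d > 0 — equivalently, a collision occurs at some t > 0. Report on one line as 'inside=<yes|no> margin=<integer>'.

d = (-2, -12),  |d|² = 148;  R = 2+5 = 7,  c = 148−7² = 99
v_rel = (2, -11),  |v_rel|² = 125;  v_rel·d = (2)·(-2) + (-11)·(-12) = 128
125·t² − 256·t + 99 = 0  ⇒  m = 128² − 125·99 = 4009
m = 4009 > 0,  v_rel·d = 128 > 0  ⇒  inside

inside=yes margin=4009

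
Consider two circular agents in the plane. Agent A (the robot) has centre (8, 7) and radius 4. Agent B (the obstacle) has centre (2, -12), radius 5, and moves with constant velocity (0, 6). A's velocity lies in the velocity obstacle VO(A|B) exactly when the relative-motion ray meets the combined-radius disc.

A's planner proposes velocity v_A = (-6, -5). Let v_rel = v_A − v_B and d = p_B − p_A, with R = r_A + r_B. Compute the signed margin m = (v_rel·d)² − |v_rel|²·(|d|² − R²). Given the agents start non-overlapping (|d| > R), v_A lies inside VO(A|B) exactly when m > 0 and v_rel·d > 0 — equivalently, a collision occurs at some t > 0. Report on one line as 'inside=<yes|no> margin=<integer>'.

d = (-6, -19),  |d|² = 397;  R = 4+5 = 9,  c = 397−9² = 316
v_rel = (-6, -11),  |v_rel|² = 157;  v_rel·d = (-6)·(-6) + (-11)·(-19) = 245
157·t² − 490·t + 316 = 0  ⇒  m = 245² − 157·316 = 10413
m = 10413 > 0,  v_rel·d = 245 > 0  ⇒  inside

inside=yes margin=10413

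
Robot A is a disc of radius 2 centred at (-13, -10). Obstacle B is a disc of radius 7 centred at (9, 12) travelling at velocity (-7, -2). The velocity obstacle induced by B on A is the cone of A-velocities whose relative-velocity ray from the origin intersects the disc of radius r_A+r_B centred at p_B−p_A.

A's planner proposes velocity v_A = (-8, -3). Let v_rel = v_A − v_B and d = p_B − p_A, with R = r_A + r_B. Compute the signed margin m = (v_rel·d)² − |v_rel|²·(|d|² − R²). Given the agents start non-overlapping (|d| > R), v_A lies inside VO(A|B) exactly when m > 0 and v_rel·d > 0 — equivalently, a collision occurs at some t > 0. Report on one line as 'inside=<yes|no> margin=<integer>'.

d = (22, 22),  |d|² = 968;  R = 2+7 = 9,  c = 968−9² = 887
v_rel = (-1, -1),  |v_rel|² = 2;  v_rel·d = (-1)·(22) + (-1)·(22) = -44
2·t² + 88·t + 887 = 0  ⇒  m = (-44)² − 2·887 = 162
m = 162 > 0,  v_rel·d = -44 < 0  ⇒  outside

inside=no margin=162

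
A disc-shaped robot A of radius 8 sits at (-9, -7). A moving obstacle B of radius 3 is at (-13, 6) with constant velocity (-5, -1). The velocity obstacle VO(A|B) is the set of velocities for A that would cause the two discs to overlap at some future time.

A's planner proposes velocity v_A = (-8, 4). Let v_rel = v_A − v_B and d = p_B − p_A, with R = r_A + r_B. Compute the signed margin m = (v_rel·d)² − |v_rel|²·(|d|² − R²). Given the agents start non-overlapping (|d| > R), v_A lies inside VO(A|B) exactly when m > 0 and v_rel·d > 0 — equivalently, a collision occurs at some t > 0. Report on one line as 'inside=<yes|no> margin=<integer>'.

d = (-4, 13),  |d|² = 185;  R = 8+3 = 11,  c = 185−11² = 64
v_rel = (-3, 5),  |v_rel|² = 34;  v_rel·d = (-3)·(-4) + (5)·(13) = 77
34·t² − 154·t + 64 = 0  ⇒  m = 77² − 34·64 = 3753
m = 3753 > 0,  v_rel·d = 77 > 0  ⇒  inside

inside=yes margin=3753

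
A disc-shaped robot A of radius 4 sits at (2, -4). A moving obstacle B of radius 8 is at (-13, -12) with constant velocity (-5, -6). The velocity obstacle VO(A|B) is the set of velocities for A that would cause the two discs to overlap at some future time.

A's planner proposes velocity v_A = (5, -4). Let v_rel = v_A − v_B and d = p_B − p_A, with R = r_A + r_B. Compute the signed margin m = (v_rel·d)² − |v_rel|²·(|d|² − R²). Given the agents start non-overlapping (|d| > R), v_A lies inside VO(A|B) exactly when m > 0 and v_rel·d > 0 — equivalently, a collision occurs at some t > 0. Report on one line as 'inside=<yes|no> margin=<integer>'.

d = (-15, -8),  |d|² = 289;  R = 4+8 = 12,  c = 289−12² = 145
v_rel = (10, 2),  |v_rel|² = 104;  v_rel·d = (10)·(-15) + (2)·(-8) = -166
104·t² + 332·t + 145 = 0  ⇒  m = (-166)² − 104·145 = 12476
m = 12476 > 0,  v_rel·d = -166 < 0  ⇒  outside

inside=no margin=12476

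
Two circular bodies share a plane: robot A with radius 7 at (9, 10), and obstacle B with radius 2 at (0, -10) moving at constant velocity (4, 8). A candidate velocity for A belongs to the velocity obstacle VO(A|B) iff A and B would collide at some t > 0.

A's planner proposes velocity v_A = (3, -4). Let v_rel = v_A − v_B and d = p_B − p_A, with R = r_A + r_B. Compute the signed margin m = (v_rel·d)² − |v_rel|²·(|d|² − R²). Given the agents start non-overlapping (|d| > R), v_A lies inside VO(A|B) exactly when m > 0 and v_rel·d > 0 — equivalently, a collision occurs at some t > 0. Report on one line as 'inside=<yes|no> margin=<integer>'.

d = (-9, -20),  |d|² = 481;  R = 7+2 = 9,  c = 481−9² = 400
v_rel = (-1, -12),  |v_rel|² = 145;  v_rel·d = (-1)·(-9) + (-12)·(-20) = 249
145·t² − 498·t + 400 = 0  ⇒  m = 249² − 145·400 = 4001
m = 4001 > 0,  v_rel·d = 249 > 0  ⇒  inside

inside=yes margin=4001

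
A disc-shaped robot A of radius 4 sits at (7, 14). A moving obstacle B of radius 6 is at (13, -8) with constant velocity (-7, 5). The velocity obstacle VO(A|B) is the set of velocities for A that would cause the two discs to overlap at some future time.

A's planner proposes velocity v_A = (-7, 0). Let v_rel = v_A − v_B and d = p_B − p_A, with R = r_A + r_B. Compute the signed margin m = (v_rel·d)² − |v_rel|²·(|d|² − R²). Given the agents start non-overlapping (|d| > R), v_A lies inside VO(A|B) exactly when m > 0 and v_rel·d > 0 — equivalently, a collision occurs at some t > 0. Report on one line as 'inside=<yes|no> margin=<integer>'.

d = (6, -22),  |d|² = 520;  R = 4+6 = 10,  c = 520−10² = 420
v_rel = (0, -5),  |v_rel|² = 25;  v_rel·d = (0)·(6) + (-5)·(-22) = 110
25·t² − 220·t + 420 = 0  ⇒  m = 110² − 25·420 = 1600
m = 1600 > 0,  v_rel·d = 110 > 0  ⇒  inside

inside=yes margin=1600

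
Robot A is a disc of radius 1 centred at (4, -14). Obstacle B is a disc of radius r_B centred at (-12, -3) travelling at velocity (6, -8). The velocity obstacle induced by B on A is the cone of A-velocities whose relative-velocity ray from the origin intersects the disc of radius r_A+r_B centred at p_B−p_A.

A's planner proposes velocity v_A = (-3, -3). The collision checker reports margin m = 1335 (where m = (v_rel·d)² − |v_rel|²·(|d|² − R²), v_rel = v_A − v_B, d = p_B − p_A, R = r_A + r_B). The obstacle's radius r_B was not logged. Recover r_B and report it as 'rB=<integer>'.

m = 1335
d = (-16, 11);  v_rel = (-9, 5),  |v_rel|² = 106
v_rel×d = (-9)·(11) − (5)·(-16) = -19
since m = R²·106 − (-19)²:  R² = (361 + 1335) / 106 = 16
R = √16 = 4  ⇒  r_B = 4 − 1 = 3

rB=3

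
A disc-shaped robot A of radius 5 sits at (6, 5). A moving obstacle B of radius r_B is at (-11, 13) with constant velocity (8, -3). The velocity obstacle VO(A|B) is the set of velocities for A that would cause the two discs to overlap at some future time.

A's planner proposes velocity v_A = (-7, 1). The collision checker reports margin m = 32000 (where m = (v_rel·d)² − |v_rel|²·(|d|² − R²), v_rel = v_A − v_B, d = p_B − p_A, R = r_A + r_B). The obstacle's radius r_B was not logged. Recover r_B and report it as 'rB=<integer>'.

m = 32000
d = (-17, 8);  v_rel = (-15, 4),  |v_rel|² = 241
v_rel×d = (-15)·(8) − (4)·(-17) = -52
since m = R²·241 − (-52)²:  R² = (2704 + 32000) / 241 = 144
R = √144 = 12  ⇒  r_B = 12 − 5 = 7

rB=7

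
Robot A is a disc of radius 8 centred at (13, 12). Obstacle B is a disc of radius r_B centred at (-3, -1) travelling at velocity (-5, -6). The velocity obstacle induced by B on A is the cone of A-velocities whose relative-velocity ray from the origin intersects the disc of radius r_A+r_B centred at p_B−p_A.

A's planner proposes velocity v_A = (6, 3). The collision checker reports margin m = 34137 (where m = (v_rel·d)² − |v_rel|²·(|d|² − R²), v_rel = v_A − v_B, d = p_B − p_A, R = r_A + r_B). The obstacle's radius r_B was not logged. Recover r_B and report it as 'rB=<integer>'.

m = 34137
d = (-16, -13);  v_rel = (11, 9),  |v_rel|² = 202
v_rel×d = (11)·(-13) − (9)·(-16) = 1
since m = R²·202 − 1²:  R² = (1 + 34137) / 202 = 169
R = √169 = 13  ⇒  r_B = 13 − 8 = 5

rB=5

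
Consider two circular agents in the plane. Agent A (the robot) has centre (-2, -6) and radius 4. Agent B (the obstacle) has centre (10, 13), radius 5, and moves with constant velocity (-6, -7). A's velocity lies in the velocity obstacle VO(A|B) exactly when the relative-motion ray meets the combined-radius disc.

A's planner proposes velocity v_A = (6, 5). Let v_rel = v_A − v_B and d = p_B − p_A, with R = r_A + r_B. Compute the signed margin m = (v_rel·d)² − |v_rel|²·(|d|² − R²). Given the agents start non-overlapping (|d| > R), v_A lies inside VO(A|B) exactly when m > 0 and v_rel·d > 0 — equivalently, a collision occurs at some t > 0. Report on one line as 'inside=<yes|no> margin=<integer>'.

d = (12, 19),  |d|² = 505;  R = 4+5 = 9,  c = 505−9² = 424
v_rel = (12, 12),  |v_rel|² = 288;  v_rel·d = (12)·(12) + (12)·(19) = 372
288·t² − 744·t + 424 = 0  ⇒  m = 372² − 288·424 = 16272
m = 16272 > 0,  v_rel·d = 372 > 0  ⇒  inside

inside=yes margin=16272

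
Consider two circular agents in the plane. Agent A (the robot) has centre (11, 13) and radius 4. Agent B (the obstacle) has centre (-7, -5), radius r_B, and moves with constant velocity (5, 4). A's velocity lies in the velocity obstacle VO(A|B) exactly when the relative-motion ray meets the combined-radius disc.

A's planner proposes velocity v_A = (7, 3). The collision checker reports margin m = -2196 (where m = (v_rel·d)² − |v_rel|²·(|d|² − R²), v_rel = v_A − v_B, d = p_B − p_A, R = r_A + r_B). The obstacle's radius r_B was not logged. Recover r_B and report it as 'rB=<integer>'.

m = -2196
d = (-18, -18);  v_rel = (2, -1),  |v_rel|² = 5
v_rel×d = (2)·(-18) − (-1)·(-18) = -54
since m = R²·5 − (-54)²:  R² = (2916 + -2196) / 5 = 144
R = √144 = 12  ⇒  r_B = 12 − 4 = 8

rB=8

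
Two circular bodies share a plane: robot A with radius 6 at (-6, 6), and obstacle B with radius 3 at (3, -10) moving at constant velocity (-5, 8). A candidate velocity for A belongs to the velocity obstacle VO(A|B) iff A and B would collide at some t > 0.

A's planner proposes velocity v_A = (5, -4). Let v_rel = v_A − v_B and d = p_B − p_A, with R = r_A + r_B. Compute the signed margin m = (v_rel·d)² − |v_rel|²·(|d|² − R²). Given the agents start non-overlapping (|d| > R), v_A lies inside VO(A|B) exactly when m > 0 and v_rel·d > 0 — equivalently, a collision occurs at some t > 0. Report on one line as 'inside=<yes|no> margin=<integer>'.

d = (9, -16),  |d|² = 337;  R = 6+3 = 9,  c = 337−9² = 256
v_rel = (10, -12),  |v_rel|² = 244;  v_rel·d = (10)·(9) + (-12)·(-16) = 282
244·t² − 564·t + 256 = 0  ⇒  m = 282² − 244·256 = 17060
m = 17060 > 0,  v_rel·d = 282 > 0  ⇒  inside

inside=yes margin=17060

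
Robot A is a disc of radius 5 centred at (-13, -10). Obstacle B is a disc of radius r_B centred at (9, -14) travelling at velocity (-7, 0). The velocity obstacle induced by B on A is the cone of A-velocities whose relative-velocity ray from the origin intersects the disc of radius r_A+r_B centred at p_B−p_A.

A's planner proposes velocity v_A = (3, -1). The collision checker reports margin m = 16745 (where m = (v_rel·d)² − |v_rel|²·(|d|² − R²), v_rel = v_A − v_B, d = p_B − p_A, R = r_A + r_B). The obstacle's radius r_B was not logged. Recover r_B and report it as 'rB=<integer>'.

m = 16745
d = (22, -4);  v_rel = (10, -1),  |v_rel|² = 101
v_rel×d = (10)·(-4) − (-1)·(22) = -18
since m = R²·101 − (-18)²:  R² = (324 + 16745) / 101 = 169
R = √169 = 13  ⇒  r_B = 13 − 5 = 8

rB=8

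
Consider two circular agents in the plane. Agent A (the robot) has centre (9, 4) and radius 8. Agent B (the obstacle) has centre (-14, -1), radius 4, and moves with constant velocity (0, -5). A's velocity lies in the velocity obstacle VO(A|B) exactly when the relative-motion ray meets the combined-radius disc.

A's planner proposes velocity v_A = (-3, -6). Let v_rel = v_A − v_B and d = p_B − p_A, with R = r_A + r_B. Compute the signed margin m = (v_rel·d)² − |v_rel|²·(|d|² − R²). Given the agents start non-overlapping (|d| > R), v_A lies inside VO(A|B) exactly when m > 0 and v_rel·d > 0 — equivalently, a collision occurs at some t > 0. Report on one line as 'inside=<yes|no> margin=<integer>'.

d = (-23, -5),  |d|² = 554;  R = 8+4 = 12,  c = 554−12² = 410
v_rel = (-3, -1),  |v_rel|² = 10;  v_rel·d = (-3)·(-23) + (-1)·(-5) = 74
10·t² − 148·t + 410 = 0  ⇒  m = 74² − 10·410 = 1376
m = 1376 > 0,  v_rel·d = 74 > 0  ⇒  inside

inside=yes margin=1376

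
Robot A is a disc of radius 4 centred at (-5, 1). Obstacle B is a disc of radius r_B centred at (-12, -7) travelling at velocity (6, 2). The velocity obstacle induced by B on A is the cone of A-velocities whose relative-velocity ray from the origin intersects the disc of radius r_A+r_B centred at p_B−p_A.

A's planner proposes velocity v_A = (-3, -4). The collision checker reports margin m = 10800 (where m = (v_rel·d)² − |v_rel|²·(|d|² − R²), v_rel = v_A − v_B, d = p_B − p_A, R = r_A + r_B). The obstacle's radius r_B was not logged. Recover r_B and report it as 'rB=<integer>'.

m = 10800
d = (-7, -8);  v_rel = (-9, -6),  |v_rel|² = 117
v_rel×d = (-9)·(-8) − (-6)·(-7) = 30
since m = R²·117 − 30²:  R² = (900 + 10800) / 117 = 100
R = √100 = 10  ⇒  r_B = 10 − 4 = 6

rB=6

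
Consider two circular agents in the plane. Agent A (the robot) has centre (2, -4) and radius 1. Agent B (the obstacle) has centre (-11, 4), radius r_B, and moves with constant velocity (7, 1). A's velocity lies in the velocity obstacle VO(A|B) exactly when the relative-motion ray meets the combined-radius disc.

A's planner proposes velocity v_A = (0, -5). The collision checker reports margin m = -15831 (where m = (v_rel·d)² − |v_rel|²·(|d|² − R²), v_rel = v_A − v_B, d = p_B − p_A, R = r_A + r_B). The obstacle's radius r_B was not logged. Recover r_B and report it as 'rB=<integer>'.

m = -15831
d = (-13, 8);  v_rel = (-7, -6),  |v_rel|² = 85
v_rel×d = (-7)·(8) − (-6)·(-13) = -134
since m = R²·85 − (-134)²:  R² = (17956 + -15831) / 85 = 25
R = √25 = 5  ⇒  r_B = 5 − 1 = 4

rB=4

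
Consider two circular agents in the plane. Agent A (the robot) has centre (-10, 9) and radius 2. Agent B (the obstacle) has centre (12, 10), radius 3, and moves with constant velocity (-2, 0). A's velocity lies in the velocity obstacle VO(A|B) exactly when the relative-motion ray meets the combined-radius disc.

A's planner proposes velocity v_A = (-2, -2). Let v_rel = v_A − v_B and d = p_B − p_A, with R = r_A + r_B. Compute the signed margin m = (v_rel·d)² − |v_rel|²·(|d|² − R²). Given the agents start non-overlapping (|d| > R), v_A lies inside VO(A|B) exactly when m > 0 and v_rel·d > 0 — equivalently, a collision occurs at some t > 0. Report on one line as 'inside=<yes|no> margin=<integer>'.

d = (22, 1),  |d|² = 485;  R = 2+3 = 5,  c = 485−5² = 460
v_rel = (0, -2),  |v_rel|² = 4;  v_rel·d = (0)·(22) + (-2)·(1) = -2
4·t² + 4·t + 460 = 0  ⇒  m = (-2)² − 4·460 = -1836
m = -1836 < 0,  v_rel·d = -2 < 0  ⇒  outside

inside=no margin=-1836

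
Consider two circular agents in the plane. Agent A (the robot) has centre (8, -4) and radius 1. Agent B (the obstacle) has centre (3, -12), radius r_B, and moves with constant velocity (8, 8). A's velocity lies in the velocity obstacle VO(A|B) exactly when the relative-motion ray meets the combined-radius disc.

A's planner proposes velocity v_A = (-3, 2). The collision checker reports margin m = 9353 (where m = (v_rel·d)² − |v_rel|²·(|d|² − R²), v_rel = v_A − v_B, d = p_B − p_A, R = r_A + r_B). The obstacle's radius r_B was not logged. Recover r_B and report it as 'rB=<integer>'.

m = 9353
d = (-5, -8);  v_rel = (-11, -6),  |v_rel|² = 157
v_rel×d = (-11)·(-8) − (-6)·(-5) = 58
since m = R²·157 − 58²:  R² = (3364 + 9353) / 157 = 81
R = √81 = 9  ⇒  r_B = 9 − 1 = 8

rB=8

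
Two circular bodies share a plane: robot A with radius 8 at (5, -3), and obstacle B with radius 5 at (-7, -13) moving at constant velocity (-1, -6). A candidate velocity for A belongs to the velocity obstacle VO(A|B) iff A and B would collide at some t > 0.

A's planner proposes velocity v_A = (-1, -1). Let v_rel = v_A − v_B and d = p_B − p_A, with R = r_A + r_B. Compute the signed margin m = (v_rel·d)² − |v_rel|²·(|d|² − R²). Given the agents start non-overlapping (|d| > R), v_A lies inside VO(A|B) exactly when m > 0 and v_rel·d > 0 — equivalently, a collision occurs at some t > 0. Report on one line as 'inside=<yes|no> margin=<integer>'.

d = (-12, -10),  |d|² = 244;  R = 8+5 = 13,  c = 244−13² = 75
v_rel = (0, 5),  |v_rel|² = 25;  v_rel·d = (0)·(-12) + (5)·(-10) = -50
25·t² + 100·t + 75 = 0  ⇒  m = (-50)² − 25·75 = 625
m = 625 > 0,  v_rel·d = -50 < 0  ⇒  outside

inside=no margin=625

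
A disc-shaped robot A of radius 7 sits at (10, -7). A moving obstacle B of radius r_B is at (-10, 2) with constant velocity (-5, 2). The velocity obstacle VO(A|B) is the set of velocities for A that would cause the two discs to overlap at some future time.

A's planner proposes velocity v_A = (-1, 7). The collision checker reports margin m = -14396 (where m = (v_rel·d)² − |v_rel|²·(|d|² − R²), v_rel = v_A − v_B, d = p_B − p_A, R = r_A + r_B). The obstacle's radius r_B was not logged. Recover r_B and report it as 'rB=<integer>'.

m = -14396
d = (-20, 9);  v_rel = (4, 5),  |v_rel|² = 41
v_rel×d = (4)·(9) − (5)·(-20) = 136
since m = R²·41 − 136²:  R² = (18496 + -14396) / 41 = 100
R = √100 = 10  ⇒  r_B = 10 − 7 = 3

rB=3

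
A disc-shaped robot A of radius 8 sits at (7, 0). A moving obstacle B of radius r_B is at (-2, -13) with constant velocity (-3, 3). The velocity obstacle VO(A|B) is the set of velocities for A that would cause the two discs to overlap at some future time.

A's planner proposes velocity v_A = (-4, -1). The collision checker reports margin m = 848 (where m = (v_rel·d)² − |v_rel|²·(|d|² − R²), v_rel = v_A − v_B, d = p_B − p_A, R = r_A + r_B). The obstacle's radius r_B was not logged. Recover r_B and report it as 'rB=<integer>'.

m = 848
d = (-9, -13);  v_rel = (-1, -4),  |v_rel|² = 17
v_rel×d = (-1)·(-13) − (-4)·(-9) = -23
since m = R²·17 − (-23)²:  R² = (529 + 848) / 17 = 81
R = √81 = 9  ⇒  r_B = 9 − 8 = 1

rB=1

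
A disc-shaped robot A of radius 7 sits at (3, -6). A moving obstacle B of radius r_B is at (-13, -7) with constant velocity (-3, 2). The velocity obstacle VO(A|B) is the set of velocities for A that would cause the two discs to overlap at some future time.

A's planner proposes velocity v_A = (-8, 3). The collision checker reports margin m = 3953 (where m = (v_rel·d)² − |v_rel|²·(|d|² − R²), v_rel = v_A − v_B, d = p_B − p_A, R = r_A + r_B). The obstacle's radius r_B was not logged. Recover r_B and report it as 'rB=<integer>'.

m = 3953
d = (-16, -1);  v_rel = (-5, 1),  |v_rel|² = 26
v_rel×d = (-5)·(-1) − (1)·(-16) = 21
since m = R²·26 − 21²:  R² = (441 + 3953) / 26 = 169
R = √169 = 13  ⇒  r_B = 13 − 7 = 6

rB=6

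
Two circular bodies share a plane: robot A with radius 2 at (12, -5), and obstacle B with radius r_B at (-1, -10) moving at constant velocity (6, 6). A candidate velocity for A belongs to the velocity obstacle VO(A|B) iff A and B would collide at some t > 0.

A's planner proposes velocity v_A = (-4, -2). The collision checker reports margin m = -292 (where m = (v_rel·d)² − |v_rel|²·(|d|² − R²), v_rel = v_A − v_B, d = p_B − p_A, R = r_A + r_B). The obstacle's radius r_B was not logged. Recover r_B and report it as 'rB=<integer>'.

m = -292
d = (-13, -5);  v_rel = (-10, -8),  |v_rel|² = 164
v_rel×d = (-10)·(-5) − (-8)·(-13) = -54
since m = R²·164 − (-54)²:  R² = (2916 + -292) / 164 = 16
R = √16 = 4  ⇒  r_B = 4 − 2 = 2

rB=2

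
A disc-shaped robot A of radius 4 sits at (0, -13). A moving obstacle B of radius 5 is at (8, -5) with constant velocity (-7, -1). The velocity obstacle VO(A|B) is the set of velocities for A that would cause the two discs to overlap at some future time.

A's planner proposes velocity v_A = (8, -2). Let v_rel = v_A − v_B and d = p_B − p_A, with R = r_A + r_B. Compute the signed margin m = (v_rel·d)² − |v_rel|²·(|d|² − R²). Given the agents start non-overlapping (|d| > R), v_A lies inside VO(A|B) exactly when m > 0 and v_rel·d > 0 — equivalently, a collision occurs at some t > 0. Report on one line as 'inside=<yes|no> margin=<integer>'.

d = (8, 8),  |d|² = 128;  R = 4+5 = 9,  c = 128−9² = 47
v_rel = (15, -1),  |v_rel|² = 226;  v_rel·d = (15)·(8) + (-1)·(8) = 112
226·t² − 224·t + 47 = 0  ⇒  m = 112² − 226·47 = 1922
m = 1922 > 0,  v_rel·d = 112 > 0  ⇒  inside

inside=yes margin=1922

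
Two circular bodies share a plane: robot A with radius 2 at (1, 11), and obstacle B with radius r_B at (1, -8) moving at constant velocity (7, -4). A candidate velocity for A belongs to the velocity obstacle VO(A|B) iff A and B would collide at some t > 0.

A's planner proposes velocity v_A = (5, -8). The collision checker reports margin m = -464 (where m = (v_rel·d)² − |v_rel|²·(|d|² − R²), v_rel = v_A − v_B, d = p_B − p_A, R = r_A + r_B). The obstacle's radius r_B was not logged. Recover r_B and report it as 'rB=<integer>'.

m = -464
d = (0, -19);  v_rel = (-2, -4),  |v_rel|² = 20
v_rel×d = (-2)·(-19) − (-4)·(0) = 38
since m = R²·20 − 38²:  R² = (1444 + -464) / 20 = 49
R = √49 = 7  ⇒  r_B = 7 − 2 = 5

rB=5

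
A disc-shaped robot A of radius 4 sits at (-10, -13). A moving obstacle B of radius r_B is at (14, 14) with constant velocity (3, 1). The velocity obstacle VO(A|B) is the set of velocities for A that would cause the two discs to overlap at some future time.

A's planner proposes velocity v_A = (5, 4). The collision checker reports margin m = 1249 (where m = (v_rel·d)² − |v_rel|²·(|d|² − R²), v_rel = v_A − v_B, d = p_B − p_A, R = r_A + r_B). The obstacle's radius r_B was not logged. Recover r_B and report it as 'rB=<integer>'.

m = 1249
d = (24, 27);  v_rel = (2, 3),  |v_rel|² = 13
v_rel×d = (2)·(27) − (3)·(24) = -18
since m = R²·13 − (-18)²:  R² = (324 + 1249) / 13 = 121
R = √121 = 11  ⇒  r_B = 11 − 4 = 7

rB=7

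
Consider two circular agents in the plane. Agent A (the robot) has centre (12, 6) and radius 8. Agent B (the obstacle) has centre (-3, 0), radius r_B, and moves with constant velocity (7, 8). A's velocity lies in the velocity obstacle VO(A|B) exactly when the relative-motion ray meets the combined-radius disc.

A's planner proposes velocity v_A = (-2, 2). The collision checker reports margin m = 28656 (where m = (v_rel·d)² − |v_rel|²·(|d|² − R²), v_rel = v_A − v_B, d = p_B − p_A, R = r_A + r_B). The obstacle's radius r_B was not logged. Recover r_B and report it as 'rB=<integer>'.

m = 28656
d = (-15, -6);  v_rel = (-9, -6),  |v_rel|² = 117
v_rel×d = (-9)·(-6) − (-6)·(-15) = -36
since m = R²·117 − (-36)²:  R² = (1296 + 28656) / 117 = 256
R = √256 = 16  ⇒  r_B = 16 − 8 = 8

rB=8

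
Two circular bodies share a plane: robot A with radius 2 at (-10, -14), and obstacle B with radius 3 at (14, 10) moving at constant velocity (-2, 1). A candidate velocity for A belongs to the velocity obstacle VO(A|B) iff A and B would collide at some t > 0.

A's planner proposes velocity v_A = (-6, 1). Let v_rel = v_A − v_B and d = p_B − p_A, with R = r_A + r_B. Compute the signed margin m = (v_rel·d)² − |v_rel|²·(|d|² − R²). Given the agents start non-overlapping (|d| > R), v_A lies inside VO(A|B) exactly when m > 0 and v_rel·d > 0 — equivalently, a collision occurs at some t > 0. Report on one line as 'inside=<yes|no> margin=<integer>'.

d = (24, 24),  |d|² = 1152;  R = 2+3 = 5,  c = 1152−5² = 1127
v_rel = (-4, 0),  |v_rel|² = 16;  v_rel·d = (-4)·(24) + (0)·(24) = -96
16·t² + 192·t + 1127 = 0  ⇒  m = (-96)² − 16·1127 = -8816
m = -8816 < 0,  v_rel·d = -96 < 0  ⇒  outside

inside=no margin=-8816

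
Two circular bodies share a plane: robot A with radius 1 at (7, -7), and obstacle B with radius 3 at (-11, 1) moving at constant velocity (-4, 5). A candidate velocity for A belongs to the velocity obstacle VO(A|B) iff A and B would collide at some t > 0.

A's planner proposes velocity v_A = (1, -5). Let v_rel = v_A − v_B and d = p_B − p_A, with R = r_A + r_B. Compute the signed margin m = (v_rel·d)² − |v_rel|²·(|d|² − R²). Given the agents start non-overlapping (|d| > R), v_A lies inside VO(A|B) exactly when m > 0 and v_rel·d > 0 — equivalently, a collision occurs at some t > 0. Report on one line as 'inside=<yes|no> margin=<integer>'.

d = (-18, 8),  |d|² = 388;  R = 1+3 = 4,  c = 388−4² = 372
v_rel = (5, -10),  |v_rel|² = 125;  v_rel·d = (5)·(-18) + (-10)·(8) = -170
125·t² + 340·t + 372 = 0  ⇒  m = (-170)² − 125·372 = -17600
m = -17600 < 0,  v_rel·d = -170 < 0  ⇒  outside

inside=no margin=-17600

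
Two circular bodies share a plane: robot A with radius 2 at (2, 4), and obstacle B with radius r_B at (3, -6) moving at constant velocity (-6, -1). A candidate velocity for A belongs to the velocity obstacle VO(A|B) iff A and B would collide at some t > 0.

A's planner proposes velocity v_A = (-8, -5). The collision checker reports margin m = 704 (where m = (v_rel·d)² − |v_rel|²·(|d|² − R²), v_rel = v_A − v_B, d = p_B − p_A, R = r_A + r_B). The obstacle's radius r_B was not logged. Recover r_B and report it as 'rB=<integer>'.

m = 704
d = (1, -10);  v_rel = (-2, -4),  |v_rel|² = 20
v_rel×d = (-2)·(-10) − (-4)·(1) = 24
since m = R²·20 − 24²:  R² = (576 + 704) / 20 = 64
R = √64 = 8  ⇒  r_B = 8 − 2 = 6

rB=6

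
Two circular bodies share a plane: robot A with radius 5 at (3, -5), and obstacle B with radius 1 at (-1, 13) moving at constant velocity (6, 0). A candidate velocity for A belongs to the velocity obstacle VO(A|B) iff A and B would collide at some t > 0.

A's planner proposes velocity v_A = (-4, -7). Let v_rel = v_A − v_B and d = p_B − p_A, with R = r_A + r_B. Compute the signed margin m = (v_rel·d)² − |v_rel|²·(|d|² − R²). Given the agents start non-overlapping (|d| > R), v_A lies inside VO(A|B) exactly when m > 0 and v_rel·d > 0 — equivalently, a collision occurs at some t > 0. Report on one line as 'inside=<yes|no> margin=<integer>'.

d = (-4, 18),  |d|² = 340;  R = 5+1 = 6,  c = 340−6² = 304
v_rel = (-10, -7),  |v_rel|² = 149;  v_rel·d = (-10)·(-4) + (-7)·(18) = -86
149·t² + 172·t + 304 = 0  ⇒  m = (-86)² − 149·304 = -37900
m = -37900 < 0,  v_rel·d = -86 < 0  ⇒  outside

inside=no margin=-37900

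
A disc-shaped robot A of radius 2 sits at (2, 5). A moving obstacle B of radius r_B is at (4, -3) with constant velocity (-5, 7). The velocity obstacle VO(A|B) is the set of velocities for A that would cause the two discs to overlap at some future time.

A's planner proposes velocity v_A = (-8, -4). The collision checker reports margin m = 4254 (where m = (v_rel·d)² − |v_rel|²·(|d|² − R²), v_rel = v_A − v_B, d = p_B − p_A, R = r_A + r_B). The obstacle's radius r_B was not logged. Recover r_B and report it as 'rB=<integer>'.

m = 4254
d = (2, -8);  v_rel = (-3, -11),  |v_rel|² = 130
v_rel×d = (-3)·(-8) − (-11)·(2) = 46
since m = R²·130 − 46²:  R² = (2116 + 4254) / 130 = 49
R = √49 = 7  ⇒  r_B = 7 − 2 = 5

rB=5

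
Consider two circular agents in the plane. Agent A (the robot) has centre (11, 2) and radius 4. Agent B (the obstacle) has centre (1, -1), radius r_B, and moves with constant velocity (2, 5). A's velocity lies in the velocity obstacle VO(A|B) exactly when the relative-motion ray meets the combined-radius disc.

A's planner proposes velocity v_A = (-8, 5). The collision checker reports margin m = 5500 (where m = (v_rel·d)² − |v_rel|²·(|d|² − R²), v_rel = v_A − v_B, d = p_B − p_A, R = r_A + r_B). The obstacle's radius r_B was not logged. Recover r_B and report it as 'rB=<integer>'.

m = 5500
d = (-10, -3);  v_rel = (-10, 0),  |v_rel|² = 100
v_rel×d = (-10)·(-3) − (0)·(-10) = 30
since m = R²·100 − 30²:  R² = (900 + 5500) / 100 = 64
R = √64 = 8  ⇒  r_B = 8 − 4 = 4

rB=4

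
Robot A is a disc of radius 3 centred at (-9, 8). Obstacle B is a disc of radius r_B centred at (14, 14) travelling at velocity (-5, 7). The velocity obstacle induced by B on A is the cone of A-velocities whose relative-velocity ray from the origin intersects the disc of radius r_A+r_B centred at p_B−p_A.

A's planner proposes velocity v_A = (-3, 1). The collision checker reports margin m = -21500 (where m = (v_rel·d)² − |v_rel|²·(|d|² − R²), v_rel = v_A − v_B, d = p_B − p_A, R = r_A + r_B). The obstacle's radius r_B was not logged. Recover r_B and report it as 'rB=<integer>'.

m = -21500
d = (23, 6);  v_rel = (2, -6),  |v_rel|² = 40
v_rel×d = (2)·(6) − (-6)·(23) = 150
since m = R²·40 − 150²:  R² = (22500 + -21500) / 40 = 25
R = √25 = 5  ⇒  r_B = 5 − 3 = 2

rB=2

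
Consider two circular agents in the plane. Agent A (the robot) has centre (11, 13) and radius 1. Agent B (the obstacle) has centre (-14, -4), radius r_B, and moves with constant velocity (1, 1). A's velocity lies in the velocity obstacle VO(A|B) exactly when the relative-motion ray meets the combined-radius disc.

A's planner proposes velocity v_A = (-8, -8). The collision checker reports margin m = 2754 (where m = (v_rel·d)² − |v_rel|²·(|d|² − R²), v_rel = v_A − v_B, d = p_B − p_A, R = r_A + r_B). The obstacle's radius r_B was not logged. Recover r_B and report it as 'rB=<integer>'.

m = 2754
d = (-25, -17);  v_rel = (-9, -9),  |v_rel|² = 162
v_rel×d = (-9)·(-17) − (-9)·(-25) = -72
since m = R²·162 − (-72)²:  R² = (5184 + 2754) / 162 = 49
R = √49 = 7  ⇒  r_B = 7 − 1 = 6

rB=6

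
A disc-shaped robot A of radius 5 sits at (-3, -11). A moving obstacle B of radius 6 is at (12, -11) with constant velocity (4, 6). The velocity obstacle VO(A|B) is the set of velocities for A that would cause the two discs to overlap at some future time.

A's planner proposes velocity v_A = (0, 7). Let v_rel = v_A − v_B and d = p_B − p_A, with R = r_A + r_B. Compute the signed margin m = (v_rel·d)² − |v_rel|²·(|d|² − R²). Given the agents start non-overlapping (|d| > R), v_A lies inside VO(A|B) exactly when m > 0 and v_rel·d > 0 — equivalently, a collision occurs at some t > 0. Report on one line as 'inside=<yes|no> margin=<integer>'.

d = (15, 0),  |d|² = 225;  R = 5+6 = 11,  c = 225−11² = 104
v_rel = (-4, 1),  |v_rel|² = 17;  v_rel·d = (-4)·(15) + (1)·(0) = -60
17·t² + 120·t + 104 = 0  ⇒  m = (-60)² − 17·104 = 1832
m = 1832 > 0,  v_rel·d = -60 < 0  ⇒  outside

inside=no margin=1832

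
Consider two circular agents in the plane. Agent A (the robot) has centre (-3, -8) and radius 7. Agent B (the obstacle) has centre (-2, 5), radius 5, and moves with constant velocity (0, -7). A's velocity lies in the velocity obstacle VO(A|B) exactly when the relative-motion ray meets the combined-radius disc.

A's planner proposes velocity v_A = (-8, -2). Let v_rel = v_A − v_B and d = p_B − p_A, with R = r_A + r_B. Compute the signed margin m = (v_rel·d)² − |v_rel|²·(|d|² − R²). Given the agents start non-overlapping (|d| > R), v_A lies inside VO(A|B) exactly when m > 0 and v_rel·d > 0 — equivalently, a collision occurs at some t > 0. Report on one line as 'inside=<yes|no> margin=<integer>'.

d = (1, 13),  |d|² = 170;  R = 7+5 = 12,  c = 170−12² = 26
v_rel = (-8, 5),  |v_rel|² = 89;  v_rel·d = (-8)·(1) + (5)·(13) = 57
89·t² − 114·t + 26 = 0  ⇒  m = 57² − 89·26 = 935
m = 935 > 0,  v_rel·d = 57 > 0  ⇒  inside

inside=yes margin=935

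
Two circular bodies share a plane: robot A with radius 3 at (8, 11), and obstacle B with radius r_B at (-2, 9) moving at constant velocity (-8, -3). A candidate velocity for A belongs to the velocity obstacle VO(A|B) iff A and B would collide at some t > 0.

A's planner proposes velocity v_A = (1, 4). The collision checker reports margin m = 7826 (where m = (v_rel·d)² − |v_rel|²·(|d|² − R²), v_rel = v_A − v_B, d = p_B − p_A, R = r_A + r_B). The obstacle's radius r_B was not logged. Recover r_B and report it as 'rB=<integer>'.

m = 7826
d = (-10, -2);  v_rel = (9, 7),  |v_rel|² = 130
v_rel×d = (9)·(-2) − (7)·(-10) = 52
since m = R²·130 − 52²:  R² = (2704 + 7826) / 130 = 81
R = √81 = 9  ⇒  r_B = 9 − 3 = 6

rB=6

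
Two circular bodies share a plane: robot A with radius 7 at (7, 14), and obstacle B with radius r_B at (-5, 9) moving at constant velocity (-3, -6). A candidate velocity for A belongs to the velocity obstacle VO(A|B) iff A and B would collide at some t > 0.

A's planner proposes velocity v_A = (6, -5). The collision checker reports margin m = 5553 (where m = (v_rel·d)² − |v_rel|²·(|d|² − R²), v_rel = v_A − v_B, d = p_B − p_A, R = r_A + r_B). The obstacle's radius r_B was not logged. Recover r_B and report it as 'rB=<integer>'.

m = 5553
d = (-12, -5);  v_rel = (9, 1),  |v_rel|² = 82
v_rel×d = (9)·(-5) − (1)·(-12) = -33
since m = R²·82 − (-33)²:  R² = (1089 + 5553) / 82 = 81
R = √81 = 9  ⇒  r_B = 9 − 7 = 2

rB=2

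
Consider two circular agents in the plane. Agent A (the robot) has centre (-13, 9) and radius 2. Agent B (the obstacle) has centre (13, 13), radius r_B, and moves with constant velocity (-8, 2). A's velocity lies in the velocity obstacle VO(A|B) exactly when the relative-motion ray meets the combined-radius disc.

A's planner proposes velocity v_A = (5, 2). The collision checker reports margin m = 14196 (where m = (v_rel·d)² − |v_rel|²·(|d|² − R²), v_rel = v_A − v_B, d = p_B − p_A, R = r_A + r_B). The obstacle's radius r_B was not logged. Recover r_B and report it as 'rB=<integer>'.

m = 14196
d = (26, 4);  v_rel = (13, 0),  |v_rel|² = 169
v_rel×d = (13)·(4) − (0)·(26) = 52
since m = R²·169 − 52²:  R² = (2704 + 14196) / 169 = 100
R = √100 = 10  ⇒  r_B = 10 − 2 = 8

rB=8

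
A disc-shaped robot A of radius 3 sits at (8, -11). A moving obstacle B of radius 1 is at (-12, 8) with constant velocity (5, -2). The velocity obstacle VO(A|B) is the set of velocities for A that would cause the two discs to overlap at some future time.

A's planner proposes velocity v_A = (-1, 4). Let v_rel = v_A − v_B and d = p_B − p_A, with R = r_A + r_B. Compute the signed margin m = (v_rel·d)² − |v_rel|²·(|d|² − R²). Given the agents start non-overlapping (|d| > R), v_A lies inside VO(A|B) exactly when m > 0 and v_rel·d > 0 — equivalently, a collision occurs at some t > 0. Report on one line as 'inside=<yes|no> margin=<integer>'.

d = (-20, 19),  |d|² = 761;  R = 3+1 = 4,  c = 761−4² = 745
v_rel = (-6, 6),  |v_rel|² = 72;  v_rel·d = (-6)·(-20) + (6)·(19) = 234
72·t² − 468·t + 745 = 0  ⇒  m = 234² − 72·745 = 1116
m = 1116 > 0,  v_rel·d = 234 > 0  ⇒  inside

inside=yes margin=1116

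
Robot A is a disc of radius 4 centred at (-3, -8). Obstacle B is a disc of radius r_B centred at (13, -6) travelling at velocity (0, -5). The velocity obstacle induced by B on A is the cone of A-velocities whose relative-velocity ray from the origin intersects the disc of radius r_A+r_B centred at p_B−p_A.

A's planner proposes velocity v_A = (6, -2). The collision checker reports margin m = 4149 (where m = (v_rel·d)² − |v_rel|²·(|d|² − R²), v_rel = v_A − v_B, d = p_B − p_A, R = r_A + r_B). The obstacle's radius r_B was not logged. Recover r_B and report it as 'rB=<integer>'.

m = 4149
d = (16, 2);  v_rel = (6, 3),  |v_rel|² = 45
v_rel×d = (6)·(2) − (3)·(16) = -36
since m = R²·45 − (-36)²:  R² = (1296 + 4149) / 45 = 121
R = √121 = 11  ⇒  r_B = 11 − 4 = 7

rB=7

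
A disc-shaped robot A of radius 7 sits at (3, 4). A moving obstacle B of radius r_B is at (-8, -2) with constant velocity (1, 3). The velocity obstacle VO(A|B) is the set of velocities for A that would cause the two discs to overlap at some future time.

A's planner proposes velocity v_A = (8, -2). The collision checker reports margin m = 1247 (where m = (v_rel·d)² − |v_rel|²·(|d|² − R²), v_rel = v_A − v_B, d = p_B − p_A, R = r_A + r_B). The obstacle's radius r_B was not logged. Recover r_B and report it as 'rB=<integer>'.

m = 1247
d = (-11, -6);  v_rel = (7, -5),  |v_rel|² = 74
v_rel×d = (7)·(-6) − (-5)·(-11) = -97
since m = R²·74 − (-97)²:  R² = (9409 + 1247) / 74 = 144
R = √144 = 12  ⇒  r_B = 12 − 7 = 5

rB=5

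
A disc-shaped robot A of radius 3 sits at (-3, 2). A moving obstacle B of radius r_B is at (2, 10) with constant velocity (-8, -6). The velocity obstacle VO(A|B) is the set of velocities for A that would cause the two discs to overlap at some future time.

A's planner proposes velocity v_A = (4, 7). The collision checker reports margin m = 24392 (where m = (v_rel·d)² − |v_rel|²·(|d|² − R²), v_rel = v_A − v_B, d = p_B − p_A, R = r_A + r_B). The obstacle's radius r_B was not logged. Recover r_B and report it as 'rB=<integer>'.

m = 24392
d = (5, 8);  v_rel = (12, 13),  |v_rel|² = 313
v_rel×d = (12)·(8) − (13)·(5) = 31
since m = R²·313 − 31²:  R² = (961 + 24392) / 313 = 81
R = √81 = 9  ⇒  r_B = 9 − 3 = 6

rB=6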